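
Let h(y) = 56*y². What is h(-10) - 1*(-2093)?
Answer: 7693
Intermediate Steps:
h(-10) - 1*(-2093) = 56*(-10)² - 1*(-2093) = 56*100 + 2093 = 5600 + 2093 = 7693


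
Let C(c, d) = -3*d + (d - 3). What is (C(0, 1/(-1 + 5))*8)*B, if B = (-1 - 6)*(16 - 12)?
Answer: 784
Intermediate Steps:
B = -28 (B = -7*4 = -28)
C(c, d) = -3 - 2*d (C(c, d) = -3*d + (-3 + d) = -3 - 2*d)
(C(0, 1/(-1 + 5))*8)*B = ((-3 - 2/(-1 + 5))*8)*(-28) = ((-3 - 2/4)*8)*(-28) = ((-3 - 2*¼)*8)*(-28) = ((-3 - ½)*8)*(-28) = -7/2*8*(-28) = -28*(-28) = 784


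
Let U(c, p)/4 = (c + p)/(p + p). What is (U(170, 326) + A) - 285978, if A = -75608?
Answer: -58938022/163 ≈ -3.6158e+5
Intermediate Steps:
U(c, p) = 2*(c + p)/p (U(c, p) = 4*((c + p)/(p + p)) = 4*((c + p)/((2*p))) = 4*((c + p)*(1/(2*p))) = 4*((c + p)/(2*p)) = 2*(c + p)/p)
(U(170, 326) + A) - 285978 = ((2 + 2*170/326) - 75608) - 285978 = ((2 + 2*170*(1/326)) - 75608) - 285978 = ((2 + 170/163) - 75608) - 285978 = (496/163 - 75608) - 285978 = -12323608/163 - 285978 = -58938022/163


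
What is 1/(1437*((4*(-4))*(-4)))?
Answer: 1/91968 ≈ 1.0873e-5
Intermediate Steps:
1/(1437*((4*(-4))*(-4))) = 1/(1437*(-16*(-4))) = 1/(1437*64) = 1/91968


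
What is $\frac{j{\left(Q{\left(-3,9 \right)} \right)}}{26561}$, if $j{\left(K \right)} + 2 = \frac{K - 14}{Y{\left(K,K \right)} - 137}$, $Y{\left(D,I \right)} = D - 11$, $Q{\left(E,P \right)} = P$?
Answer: $- \frac{273}{3691979} \approx -7.3944 \cdot 10^{-5}$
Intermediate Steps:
$Y{\left(D,I \right)} = -11 + D$
$j{\left(K \right)} = -2 + \frac{-14 + K}{-148 + K}$ ($j{\left(K \right)} = -2 + \frac{K - 14}{\left(-11 + K\right) - 137} = -2 + \frac{-14 + K}{-148 + K}$)
$\frac{j{\left(Q{\left(-3,9 \right)} \right)}}{26561} = \frac{\frac{1}{-148 + 9} \left(282 - 9\right)}{26561} = \frac{282 - 9}{-139} \cdot \frac{1}{26561} = \left(- \frac{1}{139}\right) 273 \cdot \frac{1}{26561} = \left(- \frac{273}{139}\right) \frac{1}{26561} = - \frac{273}{3691979}$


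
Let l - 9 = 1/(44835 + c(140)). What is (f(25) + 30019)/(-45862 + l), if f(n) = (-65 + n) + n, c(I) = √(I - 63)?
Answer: -2765548272283159636/4226392643224800623 + 30004*√77/4226392643224800623 ≈ -0.65435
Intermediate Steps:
c(I) = √(-63 + I)
f(n) = -65 + 2*n
l = 9 + 1/(44835 + √77) (l = 9 + 1/(44835 + √(-63 + 140)) = 9 + 1/(44835 + √77) ≈ 9.0000)
(f(25) + 30019)/(-45862 + l) = ((-65 + 2*25) + 30019)/(-45862 + (2584519881/287168164 - √77/2010177148)) = ((-65 + 50) + 30019)/(-13167521817487/287168164 - √77/2010177148) = (-15 + 30019)/(-13167521817487/287168164 - √77/2010177148) = 30004/(-13167521817487/287168164 - √77/2010177148)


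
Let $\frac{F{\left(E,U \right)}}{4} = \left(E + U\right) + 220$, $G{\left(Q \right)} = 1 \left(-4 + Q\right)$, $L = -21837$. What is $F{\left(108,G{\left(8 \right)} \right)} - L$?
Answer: $23165$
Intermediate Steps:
$G{\left(Q \right)} = -4 + Q$
$F{\left(E,U \right)} = 880 + 4 E + 4 U$ ($F{\left(E,U \right)} = 4 \left(\left(E + U\right) + 220\right) = 4 \left(220 + E + U\right) = 880 + 4 E + 4 U$)
$F{\left(108,G{\left(8 \right)} \right)} - L = \left(880 + 4 \cdot 108 + 4 \left(-4 + 8\right)\right) - -21837 = \left(880 + 432 + 4 \cdot 4\right) + 21837 = \left(880 + 432 + 16\right) + 21837 = 1328 + 21837 = 23165$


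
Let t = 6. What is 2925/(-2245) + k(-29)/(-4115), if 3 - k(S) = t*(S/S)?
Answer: -2405928/1847635 ≈ -1.3022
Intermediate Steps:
k(S) = -3 (k(S) = 3 - 6*S/S = 3 - 6 = -3)
2925/(-2245) + k(-29)/(-4115) = 2925/(-2245) - 3/(-4115) = 2925*(-1/2245) - 3*(-1/4115) = -585/449 + 3/4115 = -2405928/1847635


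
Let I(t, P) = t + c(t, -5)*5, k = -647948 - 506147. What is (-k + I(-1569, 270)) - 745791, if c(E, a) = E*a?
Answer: 445960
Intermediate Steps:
k = -1154095
I(t, P) = -24*t (I(t, P) = t + (t*(-5))*5 = t - 5*t*5 = t - 25*t = -24*t)
(-k + I(-1569, 270)) - 745791 = (-1*(-1154095) - 24*(-1569)) - 745791 = (1154095 + 37656) - 745791 = 1191751 - 745791 = 445960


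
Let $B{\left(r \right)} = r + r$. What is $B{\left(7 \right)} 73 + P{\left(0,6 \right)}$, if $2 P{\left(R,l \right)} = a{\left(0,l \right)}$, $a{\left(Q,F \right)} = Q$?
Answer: $1022$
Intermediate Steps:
$B{\left(r \right)} = 2 r$
$P{\left(R,l \right)} = 0$ ($P{\left(R,l \right)} = \frac{1}{2} \cdot 0 = 0$)
$B{\left(7 \right)} 73 + P{\left(0,6 \right)} = 2 \cdot 7 \cdot 73 + 0 = 14 \cdot 73 + 0 = 1022 + 0 = 1022$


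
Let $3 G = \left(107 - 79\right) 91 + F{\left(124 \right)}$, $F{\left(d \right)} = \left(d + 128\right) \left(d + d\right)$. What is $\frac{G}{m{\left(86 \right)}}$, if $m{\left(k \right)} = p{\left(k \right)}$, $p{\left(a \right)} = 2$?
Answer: $\frac{32522}{3} \approx 10841.0$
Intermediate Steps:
$F{\left(d \right)} = 2 d \left(128 + d\right)$ ($F{\left(d \right)} = \left(128 + d\right) 2 d = 2 d \left(128 + d\right)$)
$m{\left(k \right)} = 2$
$G = \frac{65044}{3}$ ($G = \frac{\left(107 - 79\right) 91 + 2 \cdot 124 \left(128 + 124\right)}{3} = \frac{28 \cdot 91 + 2 \cdot 124 \cdot 252}{3} = \frac{2548 + 62496}{3} = \frac{1}{3} \cdot 65044 = \frac{65044}{3} \approx 21681.0$)
$\frac{G}{m{\left(86 \right)}} = \frac{65044}{3 \cdot 2} = \frac{65044}{3} \cdot \frac{1}{2} = \frac{32522}{3}$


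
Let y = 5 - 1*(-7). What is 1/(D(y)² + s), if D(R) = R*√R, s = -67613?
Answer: -1/65885 ≈ -1.5178e-5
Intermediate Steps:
y = 12 (y = 5 + 7 = 12)
D(R) = R^(3/2)
1/(D(y)² + s) = 1/((12^(3/2))² - 67613) = 1/((24*√3)² - 67613) = 1/(1728 - 67613) = 1/(-65885) = -1/65885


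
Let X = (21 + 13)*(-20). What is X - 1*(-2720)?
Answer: 2040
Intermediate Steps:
X = -680 (X = 34*(-20) = -680)
X - 1*(-2720) = -680 - 1*(-2720) = -680 + 2720 = 2040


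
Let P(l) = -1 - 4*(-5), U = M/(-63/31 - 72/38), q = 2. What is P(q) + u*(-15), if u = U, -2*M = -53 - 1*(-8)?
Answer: 53941/514 ≈ 104.94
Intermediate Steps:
M = 45/2 (M = -(-53 - 1*(-8))/2 = -(-53 + 8)/2 = -½*(-45) = 45/2 ≈ 22.500)
U = -2945/514 (U = 45/(2*(-63/31 - 72/38)) = 45/(2*(-63*1/31 - 72*1/38)) = 45/(2*(-63/31 - 36/19)) = 45/(2*(-2313/589)) = (45/2)*(-589/2313) = -2945/514 ≈ -5.7296)
P(l) = 19 (P(l) = -1 + 20 = 19)
u = -2945/514 ≈ -5.7296
P(q) + u*(-15) = 19 - 2945/514*(-15) = 19 + 44175/514 = 53941/514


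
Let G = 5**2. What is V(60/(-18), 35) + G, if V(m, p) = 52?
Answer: 77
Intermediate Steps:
G = 25
V(60/(-18), 35) + G = 52 + 25 = 77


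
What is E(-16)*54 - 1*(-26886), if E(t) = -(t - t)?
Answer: 26886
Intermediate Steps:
E(t) = 0 (E(t) = -1*0 = 0)
E(-16)*54 - 1*(-26886) = 0*54 - 1*(-26886) = 0 + 26886 = 26886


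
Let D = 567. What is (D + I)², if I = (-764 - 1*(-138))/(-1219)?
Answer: 478585856401/1485961 ≈ 3.2207e+5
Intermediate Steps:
I = 626/1219 (I = (-764 + 138)*(-1/1219) = -626*(-1/1219) = 626/1219 ≈ 0.51354)
(D + I)² = (567 + 626/1219)² = (691799/1219)² = 478585856401/1485961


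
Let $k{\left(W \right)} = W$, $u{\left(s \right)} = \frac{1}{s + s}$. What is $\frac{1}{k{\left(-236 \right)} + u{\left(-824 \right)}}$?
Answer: $- \frac{1648}{388929} \approx -0.0042373$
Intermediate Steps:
$u{\left(s \right)} = \frac{1}{2 s}$
$\frac{1}{k{\left(-236 \right)} + u{\left(-824 \right)}} = \frac{1}{-236 + \frac{1}{2 \left(-824\right)}} = \frac{1}{-236 + \frac{1}{2} \left(- \frac{1}{824}\right)} = \frac{1}{-236 - \frac{1}{1648}} = \frac{1}{- \frac{388929}{1648}} = - \frac{1648}{388929}$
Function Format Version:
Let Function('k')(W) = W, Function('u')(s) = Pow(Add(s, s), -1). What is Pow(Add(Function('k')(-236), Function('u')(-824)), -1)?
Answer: Rational(-1648, 388929) ≈ -0.0042373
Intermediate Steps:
Function('u')(s) = Mul(Rational(1, 2), Pow(s, -1)) (Function('u')(s) = Pow(Mul(2, s), -1) = Mul(Rational(1, 2), Pow(s, -1)))
Pow(Add(Function('k')(-236), Function('u')(-824)), -1) = Pow(Add(-236, Mul(Rational(1, 2), Pow(-824, -1))), -1) = Pow(Add(-236, Mul(Rational(1, 2), Rational(-1, 824))), -1) = Pow(Add(-236, Rational(-1, 1648)), -1) = Pow(Rational(-388929, 1648), -1) = Rational(-1648, 388929)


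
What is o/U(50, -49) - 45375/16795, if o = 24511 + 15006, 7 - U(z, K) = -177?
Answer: 131067803/618056 ≈ 212.06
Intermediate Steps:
U(z, K) = 184 (U(z, K) = 7 - 1*(-177) = 7 + 177 = 184)
o = 39517
o/U(50, -49) - 45375/16795 = 39517/184 - 45375/16795 = 39517*(1/184) - 45375*1/16795 = 39517/184 - 9075/3359 = 131067803/618056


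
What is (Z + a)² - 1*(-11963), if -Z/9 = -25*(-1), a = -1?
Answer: 63039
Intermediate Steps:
Z = -225 (Z = -(-225)*(-1) = -9*25 = -225)
(Z + a)² - 1*(-11963) = (-225 - 1)² - 1*(-11963) = (-226)² + 11963 = 51076 + 11963 = 63039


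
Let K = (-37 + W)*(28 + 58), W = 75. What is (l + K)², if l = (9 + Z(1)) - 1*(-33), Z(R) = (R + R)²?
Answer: 10982596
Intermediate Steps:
Z(R) = 4*R² (Z(R) = (2*R)² = 4*R²)
l = 46 (l = (9 + 4*1²) - 1*(-33) = (9 + 4*1) + 33 = (9 + 4) + 33 = 13 + 33 = 46)
K = 3268 (K = (-37 + 75)*(28 + 58) = 38*86 = 3268)
(l + K)² = (46 + 3268)² = 3314² = 10982596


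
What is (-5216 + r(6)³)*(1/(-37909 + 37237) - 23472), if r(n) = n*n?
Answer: -2918039225/3 ≈ -9.7268e+8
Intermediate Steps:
r(n) = n²
(-5216 + r(6)³)*(1/(-37909 + 37237) - 23472) = (-5216 + (6²)³)*(1/(-37909 + 37237) - 23472) = (-5216 + 36³)*(1/(-672) - 23472) = (-5216 + 46656)*(-1/672 - 23472) = 41440*(-15773185/672) = -2918039225/3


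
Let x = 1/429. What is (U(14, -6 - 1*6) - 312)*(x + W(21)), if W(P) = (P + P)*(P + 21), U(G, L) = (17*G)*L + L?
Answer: -802162420/143 ≈ -5.6095e+6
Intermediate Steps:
U(G, L) = L + 17*G*L (U(G, L) = 17*G*L + L = L + 17*G*L)
W(P) = 2*P*(21 + P) (W(P) = (2*P)*(21 + P) = 2*P*(21 + P))
x = 1/429 ≈ 0.0023310
(U(14, -6 - 1*6) - 312)*(x + W(21)) = ((-6 - 1*6)*(1 + 17*14) - 312)*(1/429 + 2*21*(21 + 21)) = ((-6 - 6)*(1 + 238) - 312)*(1/429 + 2*21*42) = (-12*239 - 312)*(1/429 + 1764) = (-2868 - 312)*(756757/429) = -3180*756757/429 = -802162420/143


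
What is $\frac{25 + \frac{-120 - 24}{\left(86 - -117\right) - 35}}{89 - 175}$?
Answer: $- \frac{169}{602} \approx -0.28073$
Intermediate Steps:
$\frac{25 + \frac{-120 - 24}{\left(86 - -117\right) - 35}}{89 - 175} = \frac{25 - \frac{144}{\left(86 + 117\right) - 35}}{-86} = \left(25 - \frac{144}{203 - 35}\right) \left(- \frac{1}{86}\right) = \left(25 - \frac{144}{168}\right) \left(- \frac{1}{86}\right) = \left(25 - \frac{6}{7}\right) \left(- \frac{1}{86}\right) = \frac{169}{7} \left(- \frac{1}{86}\right) = - \frac{169}{602}$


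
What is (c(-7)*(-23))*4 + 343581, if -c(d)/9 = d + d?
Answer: 331989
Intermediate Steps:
c(d) = -18*d (c(d) = -9*(d + d) = -18*d)
(c(-7)*(-23))*4 + 343581 = (-18*(-7)*(-23))*4 + 343581 = (126*(-23))*4 + 343581 = -2898*4 + 343581 = -11592 + 343581 = 331989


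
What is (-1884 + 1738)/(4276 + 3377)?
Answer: -146/7653 ≈ -0.019077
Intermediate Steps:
(-1884 + 1738)/(4276 + 3377) = -146/7653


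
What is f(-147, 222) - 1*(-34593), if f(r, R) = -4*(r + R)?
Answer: 34293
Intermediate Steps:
f(r, R) = -4*R - 4*r (f(r, R) = -4*(R + r) = -4*R - 4*r)
f(-147, 222) - 1*(-34593) = (-4*222 - 4*(-147)) - 1*(-34593) = (-888 + 588) + 34593 = -300 + 34593 = 34293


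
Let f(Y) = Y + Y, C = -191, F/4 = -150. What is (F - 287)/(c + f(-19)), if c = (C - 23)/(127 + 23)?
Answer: 66525/2957 ≈ 22.497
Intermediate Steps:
F = -600 (F = 4*(-150) = -600)
f(Y) = 2*Y
c = -107/75 (c = (-191 - 23)/(127 + 23) = -214/150 = -214*1/150 = -107/75 ≈ -1.4267)
(F - 287)/(c + f(-19)) = (-600 - 287)/(-107/75 + 2*(-19)) = -887/(-107/75 - 38) = -887/(-2957/75) = -887*(-75/2957) = 66525/2957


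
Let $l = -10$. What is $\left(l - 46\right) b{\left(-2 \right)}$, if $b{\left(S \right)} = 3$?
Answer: $-168$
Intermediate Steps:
$\left(l - 46\right) b{\left(-2 \right)} = \left(-10 - 46\right) 3 = \left(-56\right) 3 = -168$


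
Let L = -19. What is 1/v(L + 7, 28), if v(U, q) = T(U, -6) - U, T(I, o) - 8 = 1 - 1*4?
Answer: 1/17 ≈ 0.058824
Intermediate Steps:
T(I, o) = 5 (T(I, o) = 8 + (1 - 1*4) = 8 + (1 - 4) = 8 - 3 = 5)
v(U, q) = 5 - U
1/v(L + 7, 28) = 1/(5 - (-19 + 7)) = 1/(5 - 1*(-12)) = 1/(5 + 12) = 1/17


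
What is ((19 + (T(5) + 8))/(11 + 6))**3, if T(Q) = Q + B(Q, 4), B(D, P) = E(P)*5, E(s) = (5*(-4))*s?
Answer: -49836032/4913 ≈ -10144.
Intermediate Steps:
E(s) = -20*s
B(D, P) = -100*P (B(D, P) = -20*P*5 = -100*P)
T(Q) = -400 + Q (T(Q) = Q - 100*4 = Q - 400 = -400 + Q)
((19 + (T(5) + 8))/(11 + 6))**3 = ((19 + ((-400 + 5) + 8))/(11 + 6))**3 = ((19 + (-395 + 8))/17)**3 = ((19 - 387)*(1/17))**3 = (-368*1/17)**3 = (-368/17)**3 = -49836032/4913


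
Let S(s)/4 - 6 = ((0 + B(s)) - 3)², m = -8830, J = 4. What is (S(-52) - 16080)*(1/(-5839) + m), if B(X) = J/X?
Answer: 139571810032744/986791 ≈ 1.4144e+8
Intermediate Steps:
B(X) = 4/X
S(s) = 24 + 4*(-3 + 4/s)² (S(s) = 24 + 4*((0 + 4/s) - 3)² = 24 + 4*(4/s - 3)² = 24 + 4*(-3 + 4/s)²)
(S(-52) - 16080)*(1/(-5839) + m) = ((60 - 96/(-52) + 64/(-52)²) - 16080)*(1/(-5839) - 8830) = ((60 - 96*(-1/52) + 64*(1/2704)) - 16080)*(-1/5839 - 8830) = ((60 + 24/13 + 4/169) - 16080)*(-51558371/5839) = (10456/169 - 16080)*(-51558371/5839) = -2707064/169*(-51558371/5839) = 139571810032744/986791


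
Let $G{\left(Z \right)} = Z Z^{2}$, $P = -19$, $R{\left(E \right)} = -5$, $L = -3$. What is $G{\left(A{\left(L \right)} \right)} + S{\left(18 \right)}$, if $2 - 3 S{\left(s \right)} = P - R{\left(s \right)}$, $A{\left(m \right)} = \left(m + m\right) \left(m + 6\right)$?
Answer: $- \frac{17480}{3} \approx -5826.7$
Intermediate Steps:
$A{\left(m \right)} = 2 m \left(6 + m\right)$
$G{\left(Z \right)} = Z^{3}$
$S{\left(s \right)} = \frac{16}{3}$ ($S{\left(s \right)} = \frac{2}{3} - \frac{-19 - -5}{3} = \frac{2}{3} - \frac{-19 + 5}{3} = \frac{2}{3} - - \frac{14}{3} = \frac{2}{3} + \frac{14}{3} = \frac{16}{3}$)
$G{\left(A{\left(L \right)} \right)} + S{\left(18 \right)} = \left(2 \left(-3\right) \left(6 - 3\right)\right)^{3} + \frac{16}{3} = \left(2 \left(-3\right) 3\right)^{3} + \frac{16}{3} = \left(-18\right)^{3} + \frac{16}{3} = -5832 + \frac{16}{3} = - \frac{17480}{3}$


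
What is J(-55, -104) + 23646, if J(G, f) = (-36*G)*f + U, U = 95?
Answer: -182179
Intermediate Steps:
J(G, f) = 95 - 36*G*f (J(G, f) = (-36*G)*f + 95 = -36*G*f + 95 = 95 - 36*G*f)
J(-55, -104) + 23646 = (95 - 36*(-55)*(-104)) + 23646 = (95 - 205920) + 23646 = -205825 + 23646 = -182179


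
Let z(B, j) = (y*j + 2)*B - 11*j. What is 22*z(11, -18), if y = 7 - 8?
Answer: 9196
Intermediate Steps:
y = -1
z(B, j) = -11*j + B*(2 - j) (z(B, j) = (-j + 2)*B - 11*j = (2 - j)*B - 11*j = B*(2 - j) - 11*j = -11*j + B*(2 - j))
22*z(11, -18) = 22*(-11*(-18) + 2*11 - 1*11*(-18)) = 22*(198 + 22 + 198) = 22*418 = 9196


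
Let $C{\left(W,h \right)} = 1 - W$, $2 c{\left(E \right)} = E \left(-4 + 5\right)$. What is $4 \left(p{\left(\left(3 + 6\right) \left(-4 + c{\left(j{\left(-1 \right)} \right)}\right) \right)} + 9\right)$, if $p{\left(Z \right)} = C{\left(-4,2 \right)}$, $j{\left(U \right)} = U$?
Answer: $56$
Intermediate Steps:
$c{\left(E \right)} = \frac{E}{2}$ ($c{\left(E \right)} = \frac{E \left(-4 + 5\right)}{2} = \frac{E 1}{2} = \frac{E}{2}$)
$p{\left(Z \right)} = 5$ ($p{\left(Z \right)} = 1 - -4 = 1 + 4 = 5$)
$4 \left(p{\left(\left(3 + 6\right) \left(-4 + c{\left(j{\left(-1 \right)} \right)}\right) \right)} + 9\right) = 4 \left(5 + 9\right) = 4 \cdot 14 = 56$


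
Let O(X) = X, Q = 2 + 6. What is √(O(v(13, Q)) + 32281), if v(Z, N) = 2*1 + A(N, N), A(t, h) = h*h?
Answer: √32347 ≈ 179.85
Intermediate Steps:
Q = 8
A(t, h) = h²
v(Z, N) = 2 + N² (v(Z, N) = 2*1 + N² = 2 + N²)
√(O(v(13, Q)) + 32281) = √((2 + 8²) + 32281) = √((2 + 64) + 32281) = √(66 + 32281) = √32347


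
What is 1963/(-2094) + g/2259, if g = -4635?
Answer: -1571123/525594 ≈ -2.9892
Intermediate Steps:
1963/(-2094) + g/2259 = 1963/(-2094) - 4635/2259 = 1963*(-1/2094) - 4635*1/2259 = -1963/2094 - 515/251 = -1571123/525594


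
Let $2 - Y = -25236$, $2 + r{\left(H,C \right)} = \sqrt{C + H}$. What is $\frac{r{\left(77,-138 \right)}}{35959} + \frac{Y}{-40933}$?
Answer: $- \frac{907615108}{1471909747} + \frac{i \sqrt{61}}{35959} \approx -0.61662 + 0.0002172 i$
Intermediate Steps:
$r{\left(H,C \right)} = -2 + \sqrt{C + H}$
$Y = 25238$ ($Y = 2 - -25236 = 2 + 25236 = 25238$)
$\frac{r{\left(77,-138 \right)}}{35959} + \frac{Y}{-40933} = \frac{-2 + \sqrt{-138 + 77}}{35959} + \frac{25238}{-40933} = \left(-2 + \sqrt{-61}\right) \frac{1}{35959} + 25238 \left(- \frac{1}{40933}\right) = \left(-2 + i \sqrt{61}\right) \frac{1}{35959} - \frac{25238}{40933} = \left(- \frac{2}{35959} + \frac{i \sqrt{61}}{35959}\right) - \frac{25238}{40933} = - \frac{907615108}{1471909747} + \frac{i \sqrt{61}}{35959}$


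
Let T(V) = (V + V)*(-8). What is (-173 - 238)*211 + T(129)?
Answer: -88785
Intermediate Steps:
T(V) = -16*V (T(V) = (2*V)*(-8) = -16*V)
(-173 - 238)*211 + T(129) = (-173 - 238)*211 - 16*129 = -411*211 - 2064 = -86721 - 2064 = -88785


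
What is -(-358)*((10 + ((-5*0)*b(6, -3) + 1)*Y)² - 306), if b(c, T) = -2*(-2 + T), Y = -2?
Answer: -86636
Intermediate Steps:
b(c, T) = 4 - 2*T
-(-358)*((10 + ((-5*0)*b(6, -3) + 1)*Y)² - 306) = -(-358)*((10 + ((-5*0)*(4 - 2*(-3)) + 1)*(-2))² - 306) = -(-358)*((10 + (0*(4 + 6) + 1)*(-2))² - 306) = -(-358)*((10 + (0*10 + 1)*(-2))² - 306) = -(-358)*((10 + (0 + 1)*(-2))² - 306) = -(-358)*((10 + 1*(-2))² - 306) = -(-358)*((10 - 2)² - 306) = -(-358)*(8² - 306) = -(-358)*(64 - 306) = -(-358)*(-242) = -1*86636 = -86636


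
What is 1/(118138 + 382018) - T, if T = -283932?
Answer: 142010293393/500156 ≈ 2.8393e+5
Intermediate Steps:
1/(118138 + 382018) - T = 1/(118138 + 382018) - 1*(-283932) = 1/500156 + 283932 = 142010293393/500156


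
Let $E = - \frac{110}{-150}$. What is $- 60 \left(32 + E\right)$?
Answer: $-1964$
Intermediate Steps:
$E = \frac{11}{15}$ ($E = \left(-110\right) \left(- \frac{1}{150}\right) = \frac{11}{15} \approx 0.73333$)
$- 60 \left(32 + E\right) = - 60 \left(32 + \frac{11}{15}\right) = \left(-60\right) \frac{491}{15} = -1964$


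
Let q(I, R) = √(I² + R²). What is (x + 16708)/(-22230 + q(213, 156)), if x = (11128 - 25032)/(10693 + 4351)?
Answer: -31040644128/41296047031 - 20945104*√7745/206480235155 ≈ -0.76059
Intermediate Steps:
x = -3476/3761 (x = -13904/15044 = -13904*1/15044 = -3476/3761 ≈ -0.92422)
(x + 16708)/(-22230 + q(213, 156)) = (-3476/3761 + 16708)/(-22230 + √(213² + 156²)) = 62835312/(3761*(-22230 + √(45369 + 24336))) = 62835312/(3761*(-22230 + √69705)) = 62835312/(3761*(-22230 + 3*√7745))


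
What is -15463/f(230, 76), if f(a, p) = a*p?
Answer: -15463/17480 ≈ -0.88461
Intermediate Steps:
-15463/f(230, 76) = -15463/(230*76) = -15463/17480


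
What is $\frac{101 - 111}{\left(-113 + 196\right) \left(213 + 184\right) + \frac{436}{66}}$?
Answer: $- \frac{330}{1087601} \approx -0.00030342$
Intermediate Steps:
$\frac{101 - 111}{\left(-113 + 196\right) \left(213 + 184\right) + \frac{436}{66}} = - \frac{10}{83 \cdot 397 + 436 \cdot \frac{1}{66}} = - \frac{10}{32951 + \frac{218}{33}} = - \frac{10}{\frac{1087601}{33}} = \left(-10\right) \frac{33}{1087601} = - \frac{330}{1087601}$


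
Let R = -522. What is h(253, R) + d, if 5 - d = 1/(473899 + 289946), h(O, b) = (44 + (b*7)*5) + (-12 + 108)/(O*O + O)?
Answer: -447199855794166/24543103695 ≈ -18221.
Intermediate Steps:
h(O, b) = 44 + 35*b + 96/(O + O²) (h(O, b) = (44 + (7*b)*5) + 96/(O² + O) = (44 + 35*b) + 96/(O + O²) = 44 + 35*b + 96/(O + O²))
d = 3819224/763845 (d = 5 - 1/(473899 + 289946) = 5 - 1/763845 = 3819224/763845 ≈ 5.0000)
h(253, R) + d = (96 + 44*253 + 44*253² + 35*253*(-522) + 35*(-522)*253²)/(253*(1 + 253)) + 3819224/763845 = (1/253)*(96 + 11132 + 44*64009 - 4622310 + 35*(-522)*64009)/254 + 3819224/763845 = (1/253)*(1/254)*(96 + 11132 + 2816396 - 4622310 - 1169444430) + 3819224/763845 = (1/253)*(1/254)*(-1171239116) + 3819224/763845 = -585619558/32131 + 3819224/763845 = -447199855794166/24543103695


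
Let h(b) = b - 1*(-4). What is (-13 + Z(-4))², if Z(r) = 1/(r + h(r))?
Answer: 2809/16 ≈ 175.56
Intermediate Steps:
h(b) = 4 + b (h(b) = b + 4 = 4 + b)
Z(r) = 1/(4 + 2*r) (Z(r) = 1/(r + (4 + r)) = 1/(4 + 2*r))
(-13 + Z(-4))² = (-13 + 1/(2*(2 - 4)))² = (-13 + (½)/(-2))² = (-13 + (½)*(-½))² = (-13 - ¼)² = (-53/4)² = 2809/16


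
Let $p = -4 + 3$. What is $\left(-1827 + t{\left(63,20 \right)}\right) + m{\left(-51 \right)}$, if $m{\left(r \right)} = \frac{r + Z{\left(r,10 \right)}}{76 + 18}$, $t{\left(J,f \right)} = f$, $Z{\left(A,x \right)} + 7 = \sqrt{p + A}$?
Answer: $- \frac{84958}{47} + \frac{i \sqrt{13}}{47} \approx -1807.6 + 0.076714 i$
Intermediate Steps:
$p = -1$
$Z{\left(A,x \right)} = -7 + \sqrt{-1 + A}$
$m{\left(r \right)} = - \frac{7}{94} + \frac{r}{94} + \frac{\sqrt{-1 + r}}{94}$ ($m{\left(r \right)} = \frac{r + \left(-7 + \sqrt{-1 + r}\right)}{76 + 18} = \frac{-7 + r + \sqrt{-1 + r}}{94} = \left(-7 + r + \sqrt{-1 + r}\right) \frac{1}{94} = - \frac{7}{94} + \frac{r}{94} + \frac{\sqrt{-1 + r}}{94}$)
$\left(-1827 + t{\left(63,20 \right)}\right) + m{\left(-51 \right)} = \left(-1827 + 20\right) + \left(- \frac{7}{94} + \frac{1}{94} \left(-51\right) + \frac{\sqrt{-1 - 51}}{94}\right) = -1807 - \left(\frac{29}{47} - \frac{i \sqrt{13}}{47}\right) = - \frac{84958}{47} + \frac{i \sqrt{13}}{47}$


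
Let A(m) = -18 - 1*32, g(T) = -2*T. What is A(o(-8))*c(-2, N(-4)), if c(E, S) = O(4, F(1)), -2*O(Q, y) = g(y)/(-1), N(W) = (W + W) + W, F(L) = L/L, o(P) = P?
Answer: 50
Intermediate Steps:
F(L) = 1
N(W) = 3*W (N(W) = 2*W + W = 3*W)
O(Q, y) = -y (O(Q, y) = -(-2*y)/(2*(-1)) = -(-2*y)*(-1)/2 = -y)
A(m) = -50 (A(m) = -18 - 32 = -50)
c(E, S) = -1 (c(E, S) = -1*1 = -1)
A(o(-8))*c(-2, N(-4)) = -50*(-1) = 50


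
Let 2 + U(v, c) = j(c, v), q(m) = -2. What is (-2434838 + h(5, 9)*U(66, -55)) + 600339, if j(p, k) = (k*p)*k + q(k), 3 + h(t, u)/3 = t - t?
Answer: 321757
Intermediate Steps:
h(t, u) = -9 (h(t, u) = -9 + 3*(t - t) = -9 + 3*0 = -9 + 0 = -9)
j(p, k) = -2 + p*k² (j(p, k) = (k*p)*k - 2 = p*k² - 2 = -2 + p*k²)
U(v, c) = -4 + c*v² (U(v, c) = -2 + (-2 + c*v²) = -4 + c*v²)
(-2434838 + h(5, 9)*U(66, -55)) + 600339 = (-2434838 - 9*(-4 - 55*66²)) + 600339 = (-2434838 - 9*(-4 - 55*4356)) + 600339 = (-2434838 - 9*(-4 - 239580)) + 600339 = (-2434838 - 9*(-239584)) + 600339 = (-2434838 + 2156256) + 600339 = -278582 + 600339 = 321757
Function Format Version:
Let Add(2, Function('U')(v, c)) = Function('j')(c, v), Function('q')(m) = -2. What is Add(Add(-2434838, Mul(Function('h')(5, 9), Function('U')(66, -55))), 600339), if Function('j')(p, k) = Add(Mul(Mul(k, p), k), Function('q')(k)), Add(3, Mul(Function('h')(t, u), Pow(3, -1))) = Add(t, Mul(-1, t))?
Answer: 321757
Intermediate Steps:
Function('h')(t, u) = -9 (Function('h')(t, u) = Add(-9, Mul(3, Add(t, Mul(-1, t)))) = Add(-9, Mul(3, 0)) = Add(-9, 0) = -9)
Function('j')(p, k) = Add(-2, Mul(p, Pow(k, 2))) (Function('j')(p, k) = Add(Mul(Mul(k, p), k), -2) = Add(Mul(p, Pow(k, 2)), -2) = Add(-2, Mul(p, Pow(k, 2))))
Function('U')(v, c) = Add(-4, Mul(c, Pow(v, 2))) (Function('U')(v, c) = Add(-2, Add(-2, Mul(c, Pow(v, 2)))) = Add(-4, Mul(c, Pow(v, 2))))
Add(Add(-2434838, Mul(Function('h')(5, 9), Function('U')(66, -55))), 600339) = Add(Add(-2434838, Mul(-9, Add(-4, Mul(-55, Pow(66, 2))))), 600339) = Add(Add(-2434838, Mul(-9, Add(-4, Mul(-55, 4356)))), 600339) = Add(Add(-2434838, Mul(-9, Add(-4, -239580))), 600339) = Add(Add(-2434838, Mul(-9, -239584)), 600339) = Add(Add(-2434838, 2156256), 600339) = Add(-278582, 600339) = 321757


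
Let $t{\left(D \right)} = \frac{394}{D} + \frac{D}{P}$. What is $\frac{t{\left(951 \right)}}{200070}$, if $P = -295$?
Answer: $- \frac{788171}{56128638150} \approx -1.4042 \cdot 10^{-5}$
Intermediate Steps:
$t{\left(D \right)} = \frac{394}{D} - \frac{D}{295}$ ($t{\left(D \right)} = \frac{394}{D} + \frac{D}{-295} = \frac{394}{D} + D \left(- \frac{1}{295}\right) = \frac{394}{D} - \frac{D}{295}$)
$\frac{t{\left(951 \right)}}{200070} = \frac{\frac{394}{951} - \frac{951}{295}}{200070} = \left(394 \cdot \frac{1}{951} - \frac{951}{295}\right) \frac{1}{200070} = \left(\frac{394}{951} - \frac{951}{295}\right) \frac{1}{200070} = \left(- \frac{788171}{280545}\right) \frac{1}{200070} = - \frac{788171}{56128638150}$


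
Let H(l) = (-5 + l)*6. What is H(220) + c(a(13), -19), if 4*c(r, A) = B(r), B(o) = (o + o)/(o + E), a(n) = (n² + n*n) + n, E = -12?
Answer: 291657/226 ≈ 1290.5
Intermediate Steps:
a(n) = n + 2*n² (a(n) = (n² + n²) + n = 2*n² + n = n + 2*n²)
B(o) = 2*o/(-12 + o) (B(o) = (o + o)/(o - 12) = (2*o)/(-12 + o) = 2*o/(-12 + o))
c(r, A) = r/(2*(-12 + r)) (c(r, A) = (2*r/(-12 + r))/4 = r/(2*(-12 + r)))
H(l) = -30 + 6*l
H(220) + c(a(13), -19) = (-30 + 6*220) + (13*(1 + 2*13))/(2*(-12 + 13*(1 + 2*13))) = (-30 + 1320) + (13*(1 + 26))/(2*(-12 + 13*(1 + 26))) = 1290 + (13*27)/(2*(-12 + 13*27)) = 1290 + (½)*351/(-12 + 351) = 1290 + (½)*351/339 = 1290 + (½)*351*(1/339) = 1290 + 117/226 = 291657/226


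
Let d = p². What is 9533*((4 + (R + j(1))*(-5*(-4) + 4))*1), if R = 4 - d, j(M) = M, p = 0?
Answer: 1182092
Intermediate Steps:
d = 0 (d = 0² = 0)
R = 4 (R = 4 - 1*0 = 4 + 0 = 4)
9533*((4 + (R + j(1))*(-5*(-4) + 4))*1) = 9533*((4 + (4 + 1)*(-5*(-4) + 4))*1) = 9533*((4 + 5*(20 + 4))*1) = 9533*((4 + 5*24)*1) = 9533*((4 + 120)*1) = 9533*(124*1) = 9533*124 = 1182092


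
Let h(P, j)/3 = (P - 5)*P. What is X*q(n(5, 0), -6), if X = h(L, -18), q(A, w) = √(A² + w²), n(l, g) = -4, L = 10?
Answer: 300*√13 ≈ 1081.7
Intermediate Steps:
h(P, j) = 3*P*(-5 + P) (h(P, j) = 3*((P - 5)*P) = 3*((-5 + P)*P) = 3*(P*(-5 + P)) = 3*P*(-5 + P))
X = 150 (X = 3*10*(-5 + 10) = 3*10*5 = 150)
X*q(n(5, 0), -6) = 150*√((-4)² + (-6)²) = 150*√(16 + 36) = 150*√52 = 150*(2*√13) = 300*√13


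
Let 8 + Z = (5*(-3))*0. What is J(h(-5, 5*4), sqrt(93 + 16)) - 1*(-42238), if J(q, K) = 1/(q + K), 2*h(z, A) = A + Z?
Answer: 3083368/73 + sqrt(109)/73 ≈ 42238.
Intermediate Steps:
Z = -8 (Z = -8 + (5*(-3))*0 = -8 - 15*0 = -8 + 0 = -8)
h(z, A) = -4 + A/2 (h(z, A) = (A - 8)/2 = (-8 + A)/2 = -4 + A/2)
J(q, K) = 1/(K + q)
J(h(-5, 5*4), sqrt(93 + 16)) - 1*(-42238) = 1/(sqrt(93 + 16) + (-4 + (5*4)/2)) - 1*(-42238) = 1/(sqrt(109) + (-4 + (1/2)*20)) + 42238 = 1/(sqrt(109) + (-4 + 10)) + 42238 = 1/(sqrt(109) + 6) + 42238 = 1/(6 + sqrt(109)) + 42238 = 42238 + 1/(6 + sqrt(109))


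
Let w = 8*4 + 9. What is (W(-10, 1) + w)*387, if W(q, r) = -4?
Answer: 14319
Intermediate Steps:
w = 41 (w = 32 + 9 = 41)
(W(-10, 1) + w)*387 = (-4 + 41)*387 = 37*387 = 14319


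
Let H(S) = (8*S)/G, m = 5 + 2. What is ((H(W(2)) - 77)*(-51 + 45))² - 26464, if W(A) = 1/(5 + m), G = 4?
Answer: 186057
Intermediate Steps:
m = 7
W(A) = 1/12 (W(A) = 1/(5 + 7) = 1/12)
H(S) = 2*S (H(S) = (8*S)/4 = (8*S)*(¼) = 2*S)
((H(W(2)) - 77)*(-51 + 45))² - 26464 = ((2*(1/12) - 77)*(-51 + 45))² - 26464 = ((⅙ - 77)*(-6))² - 26464 = (-461/6*(-6))² - 26464 = 461² - 26464 = 212521 - 26464 = 186057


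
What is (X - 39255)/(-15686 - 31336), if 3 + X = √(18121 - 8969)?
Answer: 6543/7837 - 4*√143/23511 ≈ 0.83285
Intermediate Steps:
X = -3 + 8*√143 (X = -3 + √(18121 - 8969) = -3 + √9152 = -3 + 8*√143 ≈ 92.666)
(X - 39255)/(-15686 - 31336) = ((-3 + 8*√143) - 39255)/(-15686 - 31336) = (-39258 + 8*√143)/(-47022) = (-39258 + 8*√143)*(-1/47022) = 6543/7837 - 4*√143/23511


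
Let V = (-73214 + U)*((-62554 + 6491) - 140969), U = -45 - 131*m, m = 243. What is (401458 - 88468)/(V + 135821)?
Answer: 62598/4141324553 ≈ 1.5115e-5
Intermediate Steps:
U = -31878 (U = -45 - 131*243 = -45 - 31833 = -31878)
V = 20706486944 (V = (-73214 - 31878)*((-62554 + 6491) - 140969) = -105092*(-56063 - 140969) = -105092*(-197032) = 20706486944)
(401458 - 88468)/(V + 135821) = (401458 - 88468)/(20706486944 + 135821) = 312990/20706622765 = 312990*(1/20706622765) = 62598/4141324553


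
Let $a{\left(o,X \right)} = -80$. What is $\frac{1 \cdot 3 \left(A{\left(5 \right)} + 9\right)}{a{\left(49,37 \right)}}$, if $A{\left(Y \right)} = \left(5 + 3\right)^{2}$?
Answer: $- \frac{219}{80} \approx -2.7375$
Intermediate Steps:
$A{\left(Y \right)} = 64$ ($A{\left(Y \right)} = 8^{2} = 64$)
$\frac{1 \cdot 3 \left(A{\left(5 \right)} + 9\right)}{a{\left(49,37 \right)}} = \frac{1 \cdot 3 \left(64 + 9\right)}{-80} = 1 \cdot 3 \cdot 73 \left(- \frac{1}{80}\right) = 1 \cdot 219 \left(- \frac{1}{80}\right) = 219 \left(- \frac{1}{80}\right) = - \frac{219}{80}$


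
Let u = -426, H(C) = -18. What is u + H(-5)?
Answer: -444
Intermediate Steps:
u + H(-5) = -426 - 18 = -444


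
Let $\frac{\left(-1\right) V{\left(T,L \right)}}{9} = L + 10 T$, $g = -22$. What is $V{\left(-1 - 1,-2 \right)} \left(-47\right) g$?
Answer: $204732$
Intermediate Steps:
$V{\left(T,L \right)} = - 90 T - 9 L$ ($V{\left(T,L \right)} = - 9 \left(L + 10 T\right) = - 90 T - 9 L$)
$V{\left(-1 - 1,-2 \right)} \left(-47\right) g = \left(- 90 \left(-1 - 1\right) - -18\right) \left(-47\right) \left(-22\right) = \left(\left(-90\right) \left(-2\right) + 18\right) \left(-47\right) \left(-22\right) = \left(180 + 18\right) \left(-47\right) \left(-22\right) = 198 \left(-47\right) \left(-22\right) = \left(-9306\right) \left(-22\right) = 204732$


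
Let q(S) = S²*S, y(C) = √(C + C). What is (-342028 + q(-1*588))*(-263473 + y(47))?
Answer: 53653509983500 - 203639500*√94 ≈ 5.3652e+13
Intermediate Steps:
y(C) = √2*√C (y(C) = √(2*C) = √2*√C)
q(S) = S³
(-342028 + q(-1*588))*(-263473 + y(47)) = (-342028 + (-1*588)³)*(-263473 + √2*√47) = (-342028 + (-588)³)*(-263473 + √94) = (-342028 - 203297472)*(-263473 + √94) = -203639500*(-263473 + √94) = 53653509983500 - 203639500*√94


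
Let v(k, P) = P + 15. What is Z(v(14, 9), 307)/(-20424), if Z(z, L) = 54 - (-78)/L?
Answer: -694/261257 ≈ -0.0026564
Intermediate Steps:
v(k, P) = 15 + P
Z(z, L) = 54 + 78/L
Z(v(14, 9), 307)/(-20424) = (54 + 78/307)/(-20424) = (54 + 78*(1/307))*(-1/20424) = (54 + 78/307)*(-1/20424) = (16656/307)*(-1/20424) = -694/261257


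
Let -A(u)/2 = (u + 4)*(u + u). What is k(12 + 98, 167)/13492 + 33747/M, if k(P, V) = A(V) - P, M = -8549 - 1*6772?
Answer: -367847837/34451822 ≈ -10.677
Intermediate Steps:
A(u) = -4*u*(4 + u) (A(u) = -2*(u + 4)*(u + u) = -2*(4 + u)*2*u = -4*u*(4 + u))
M = -15321 (M = -8549 - 6772 = -15321)
k(P, V) = -P - 4*V*(4 + V) (k(P, V) = -4*V*(4 + V) - P = -P - 4*V*(4 + V))
k(12 + 98, 167)/13492 + 33747/M = (-(12 + 98) - 4*167*(4 + 167))/13492 + 33747/(-15321) = (-1*110 - 4*167*171)*(1/13492) + 33747*(-1/15321) = (-110 - 114228)*(1/13492) - 11249/5107 = -114338*1/13492 - 11249/5107 = -57169/6746 - 11249/5107 = -367847837/34451822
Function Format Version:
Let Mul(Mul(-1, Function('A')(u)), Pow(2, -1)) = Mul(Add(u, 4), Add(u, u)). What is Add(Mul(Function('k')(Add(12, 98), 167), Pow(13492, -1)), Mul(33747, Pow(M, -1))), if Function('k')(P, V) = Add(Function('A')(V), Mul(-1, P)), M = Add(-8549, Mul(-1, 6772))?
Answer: Rational(-367847837, 34451822) ≈ -10.677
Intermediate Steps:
Function('A')(u) = Mul(-4, u, Add(4, u)) (Function('A')(u) = Mul(-2, Mul(Add(u, 4), Add(u, u))) = Mul(-2, Mul(Add(4, u), Mul(2, u))) = Mul(-2, Mul(2, u, Add(4, u))) = Mul(-4, u, Add(4, u)))
M = -15321 (M = Add(-8549, -6772) = -15321)
Function('k')(P, V) = Add(Mul(-1, P), Mul(-4, V, Add(4, V))) (Function('k')(P, V) = Add(Mul(-4, V, Add(4, V)), Mul(-1, P)) = Add(Mul(-1, P), Mul(-4, V, Add(4, V))))
Add(Mul(Function('k')(Add(12, 98), 167), Pow(13492, -1)), Mul(33747, Pow(M, -1))) = Add(Mul(Add(Mul(-1, Add(12, 98)), Mul(-4, 167, Add(4, 167))), Pow(13492, -1)), Mul(33747, Pow(-15321, -1))) = Add(Mul(Add(Mul(-1, 110), Mul(-4, 167, 171)), Rational(1, 13492)), Mul(33747, Rational(-1, 15321))) = Add(Mul(Add(-110, -114228), Rational(1, 13492)), Rational(-11249, 5107)) = Add(Mul(-114338, Rational(1, 13492)), Rational(-11249, 5107)) = Add(Rational(-57169, 6746), Rational(-11249, 5107)) = Rational(-367847837, 34451822)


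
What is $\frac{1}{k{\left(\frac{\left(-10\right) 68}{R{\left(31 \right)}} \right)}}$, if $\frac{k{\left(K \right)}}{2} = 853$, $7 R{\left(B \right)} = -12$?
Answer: $\frac{1}{1706} \approx 0.00058617$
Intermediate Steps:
$R{\left(B \right)} = - \frac{12}{7}$ ($R{\left(B \right)} = \frac{1}{7} \left(-12\right) = - \frac{12}{7}$)
$k{\left(K \right)} = 1706$ ($k{\left(K \right)} = 2 \cdot 853 = 1706$)
$\frac{1}{k{\left(\frac{\left(-10\right) 68}{R{\left(31 \right)}} \right)}} = \frac{1}{1706}$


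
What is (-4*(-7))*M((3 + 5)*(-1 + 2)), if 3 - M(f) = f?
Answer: -140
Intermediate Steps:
M(f) = 3 - f
(-4*(-7))*M((3 + 5)*(-1 + 2)) = (-4*(-7))*(3 - (3 + 5)*(-1 + 2)) = 28*(3 - 8) = 28*(-5) = -140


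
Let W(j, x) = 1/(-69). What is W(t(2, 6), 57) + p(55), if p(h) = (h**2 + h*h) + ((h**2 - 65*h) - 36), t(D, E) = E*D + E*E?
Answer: 377015/69 ≈ 5464.0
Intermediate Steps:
t(D, E) = E**2 + D*E (t(D, E) = D*E + E**2 = E**2 + D*E)
W(j, x) = -1/69
p(h) = -36 - 65*h + 3*h**2 (p(h) = (h**2 + h**2) + (-36 + h**2 - 65*h) = 2*h**2 + (-36 + h**2 - 65*h) = -36 - 65*h + 3*h**2)
W(t(2, 6), 57) + p(55) = -1/69 + (-36 - 65*55 + 3*55**2) = -1/69 + (-36 - 3575 + 3*3025) = -1/69 + (-36 - 3575 + 9075) = -1/69 + 5464 = 377015/69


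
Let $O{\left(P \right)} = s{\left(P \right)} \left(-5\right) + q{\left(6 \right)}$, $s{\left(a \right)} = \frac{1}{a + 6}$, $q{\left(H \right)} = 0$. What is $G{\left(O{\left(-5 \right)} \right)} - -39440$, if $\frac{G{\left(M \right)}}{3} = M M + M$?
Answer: $39500$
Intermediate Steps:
$s{\left(a \right)} = \frac{1}{6 + a}$
$O{\left(P \right)} = - \frac{5}{6 + P}$ ($O{\left(P \right)} = \frac{1}{6 + P} \left(-5\right) + 0 = - \frac{5}{6 + P} + 0 = - \frac{5}{6 + P}$)
$G{\left(M \right)} = 3 M + 3 M^{2}$ ($G{\left(M \right)} = 3 \left(M M + M\right) = 3 \left(M^{2} + M\right) = 3 \left(M + M^{2}\right) = 3 M + 3 M^{2}$)
$G{\left(O{\left(-5 \right)} \right)} - -39440 = 3 \left(- \frac{5}{6 - 5}\right) \left(1 - \frac{5}{6 - 5}\right) - -39440 = 3 \left(- \frac{5}{1}\right) \left(1 - \frac{5}{1}\right) + 39440 = 3 \left(\left(-5\right) 1\right) \left(1 - 5\right) + 39440 = 3 \left(-5\right) \left(1 - 5\right) + 39440 = 3 \left(-5\right) \left(-4\right) + 39440 = 60 + 39440 = 39500$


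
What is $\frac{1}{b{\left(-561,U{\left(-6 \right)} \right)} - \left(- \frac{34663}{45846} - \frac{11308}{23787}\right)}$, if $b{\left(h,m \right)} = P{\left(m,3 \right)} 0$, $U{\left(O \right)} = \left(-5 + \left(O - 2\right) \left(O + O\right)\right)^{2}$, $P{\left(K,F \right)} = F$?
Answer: $\frac{40390326}{49739087} \approx 0.81204$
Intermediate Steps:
$U{\left(O \right)} = \left(-5 + 2 O \left(-2 + O\right)\right)^{2}$ ($U{\left(O \right)} = \left(-5 + \left(-2 + O\right) 2 O\right)^{2} = \left(-5 + 2 O \left(-2 + O\right)\right)^{2}$)
$b{\left(h,m \right)} = 0$ ($b{\left(h,m \right)} = 3 \cdot 0 = 0$)
$\frac{1}{b{\left(-561,U{\left(-6 \right)} \right)} - \left(- \frac{34663}{45846} - \frac{11308}{23787}\right)} = \frac{1}{0 - \left(- \frac{34663}{45846} - \frac{11308}{23787}\right)} = \frac{1}{0 - - \frac{49739087}{40390326}} = \frac{1}{0 + \left(\frac{11308}{23787} + \frac{34663}{45846}\right)} = \frac{1}{0 + \frac{49739087}{40390326}} = \frac{1}{\frac{49739087}{40390326}} = \frac{40390326}{49739087}$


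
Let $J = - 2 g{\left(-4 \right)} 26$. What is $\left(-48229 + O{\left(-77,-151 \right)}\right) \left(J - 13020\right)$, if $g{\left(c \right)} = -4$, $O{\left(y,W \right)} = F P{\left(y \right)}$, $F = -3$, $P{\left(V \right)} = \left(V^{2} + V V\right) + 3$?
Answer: $1073799344$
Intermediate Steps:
$P{\left(V \right)} = 3 + 2 V^{2}$ ($P{\left(V \right)} = \left(V^{2} + V^{2}\right) + 3 = 2 V^{2} + 3 = 3 + 2 V^{2}$)
$O{\left(y,W \right)} = -9 - 6 y^{2}$ ($O{\left(y,W \right)} = - 3 \left(3 + 2 y^{2}\right) = -9 - 6 y^{2}$)
$J = 208$ ($J = \left(-2\right) \left(-4\right) 26 = 8 \cdot 26 = 208$)
$\left(-48229 + O{\left(-77,-151 \right)}\right) \left(J - 13020\right) = \left(-48229 - \left(9 + 6 \left(-77\right)^{2}\right)\right) \left(208 - 13020\right) = \left(-48229 - 35583\right) \left(-12812\right) = \left(-83812\right) \left(-12812\right) = 1073799344$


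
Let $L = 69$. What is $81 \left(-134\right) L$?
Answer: $-748926$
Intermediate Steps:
$81 \left(-134\right) L = 81 \left(-134\right) 69 = \left(-10854\right) 69 = -748926$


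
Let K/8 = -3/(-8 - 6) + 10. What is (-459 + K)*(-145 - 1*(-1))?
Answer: 380304/7 ≈ 54329.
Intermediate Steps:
K = 572/7 (K = 8*(-3/(-8 - 6) + 10) = 8*(-3/(-14) + 10) = 8*(-1/14*(-3) + 10) = 8*(3/14 + 10) = 8*(143/14) = 572/7 ≈ 81.714)
(-459 + K)*(-145 - 1*(-1)) = (-459 + 572/7)*(-145 - 1*(-1)) = -2641*(-145 + 1)/7 = -2641/7*(-144) = 380304/7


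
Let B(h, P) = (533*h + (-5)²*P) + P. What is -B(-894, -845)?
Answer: 498472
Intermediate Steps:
B(h, P) = 26*P + 533*h (B(h, P) = (533*h + 25*P) + P = (25*P + 533*h) + P = 26*P + 533*h)
-B(-894, -845) = -(26*(-845) + 533*(-894)) = -(-21970 - 476502) = -1*(-498472) = 498472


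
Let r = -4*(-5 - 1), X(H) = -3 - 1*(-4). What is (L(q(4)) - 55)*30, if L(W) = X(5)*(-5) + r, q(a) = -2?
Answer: -1080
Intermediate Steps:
X(H) = 1 (X(H) = -3 + 4 = 1)
r = 24 (r = -4*(-6) = 24)
L(W) = 19 (L(W) = 1*(-5) + 24 = -5 + 24 = 19)
(L(q(4)) - 55)*30 = (19 - 55)*30 = -36*30 = -1080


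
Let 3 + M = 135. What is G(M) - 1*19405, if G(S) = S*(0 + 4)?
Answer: -18877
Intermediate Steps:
M = 132 (M = -3 + 135 = 132)
G(S) = 4*S (G(S) = S*4 = 4*S)
G(M) - 1*19405 = 4*132 - 1*19405 = 528 - 19405 = -18877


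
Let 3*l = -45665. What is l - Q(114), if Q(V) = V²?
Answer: -84653/3 ≈ -28218.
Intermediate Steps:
l = -45665/3 (l = (⅓)*(-45665) = -45665/3 ≈ -15222.)
l - Q(114) = -45665/3 - 1*114² = -45665/3 - 1*12996 = -45665/3 - 12996 = -84653/3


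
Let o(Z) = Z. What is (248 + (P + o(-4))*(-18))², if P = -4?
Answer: 153664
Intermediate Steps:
(248 + (P + o(-4))*(-18))² = (248 + (-4 - 4)*(-18))² = (248 - 8*(-18))² = (248 + 144)² = 392² = 153664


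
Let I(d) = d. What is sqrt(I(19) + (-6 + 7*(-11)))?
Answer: 8*I ≈ 8.0*I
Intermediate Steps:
sqrt(I(19) + (-6 + 7*(-11))) = sqrt(19 + (-6 + 7*(-11))) = sqrt(19 + (-6 - 77)) = sqrt(19 - 83) = sqrt(-64) = 8*I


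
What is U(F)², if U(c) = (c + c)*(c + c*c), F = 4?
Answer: 25600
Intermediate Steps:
U(c) = 2*c*(c + c²) (U(c) = (2*c)*(c + c²) = 2*c*(c + c²))
U(F)² = (2*4²*(1 + 4))² = (2*16*5)² = 160² = 25600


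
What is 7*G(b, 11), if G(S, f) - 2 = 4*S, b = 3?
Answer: 98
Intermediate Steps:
G(S, f) = 2 + 4*S
7*G(b, 11) = 7*(2 + 4*3) = 7*(2 + 12) = 7*14 = 98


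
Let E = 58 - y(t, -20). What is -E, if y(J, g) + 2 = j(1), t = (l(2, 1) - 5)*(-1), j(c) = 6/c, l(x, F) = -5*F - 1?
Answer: -54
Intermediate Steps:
l(x, F) = -1 - 5*F
t = 11 (t = ((-1 - 5*1) - 5)*(-1) = ((-1 - 5) - 5)*(-1) = (-6 - 5)*(-1) = -11*(-1) = 11)
y(J, g) = 4 (y(J, g) = -2 + 6/1 = -2 + 6*1 = -2 + 6 = 4)
E = 54 (E = 58 - 1*4 = 58 - 4 = 54)
-E = -1*54 = -54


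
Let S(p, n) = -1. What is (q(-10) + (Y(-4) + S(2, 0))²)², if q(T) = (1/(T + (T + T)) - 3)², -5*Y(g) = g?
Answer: 69172489/810000 ≈ 85.398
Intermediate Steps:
Y(g) = -g/5
q(T) = (-3 + 1/(3*T))² (q(T) = (1/(T + 2*T) - 3)² = (1/(3*T) - 3)² = (-3 + 1/(3*T))²)
(q(-10) + (Y(-4) + S(2, 0))²)² = ((⅑)*(-1 + 9*(-10))²/(-10)² + (-⅕*(-4) - 1)²)² = ((⅑)*(1/100)*(-1 - 90)² + (⅘ - 1)²)² = ((⅑)*(1/100)*(-91)² + (-⅕)²)² = ((⅑)*(1/100)*8281 + 1/25)² = (8281/900 + 1/25)² = (8317/900)² = 69172489/810000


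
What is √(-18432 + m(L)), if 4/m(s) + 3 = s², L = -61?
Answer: I*√376915946/143 ≈ 135.76*I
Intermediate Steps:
m(s) = 4/(-3 + s²)
√(-18432 + m(L)) = √(-18432 + 4/(-3 + (-61)²)) = √(-18432 + 4/(-3 + 3721)) = √(-18432 + 4/3718) = √(-18432 + 4*(1/3718)) = √(-18432 + 2/1859) = √(-34265086/1859) = I*√376915946/143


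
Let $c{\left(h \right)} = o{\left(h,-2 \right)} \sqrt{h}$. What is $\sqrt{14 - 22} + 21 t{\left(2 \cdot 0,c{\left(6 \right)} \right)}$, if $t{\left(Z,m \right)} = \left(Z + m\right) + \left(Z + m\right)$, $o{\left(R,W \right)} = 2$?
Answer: $84 \sqrt{6} + 2 i \sqrt{2} \approx 205.76 + 2.8284 i$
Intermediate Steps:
$c{\left(h \right)} = 2 \sqrt{h}$
$t{\left(Z,m \right)} = 2 Z + 2 m$
$\sqrt{14 - 22} + 21 t{\left(2 \cdot 0,c{\left(6 \right)} \right)} = \sqrt{14 - 22} + 21 \left(2 \cdot 2 \cdot 0 + 2 \cdot 2 \sqrt{6}\right) = \sqrt{-8} + 21 \left(2 \cdot 0 + 4 \sqrt{6}\right) = 2 i \sqrt{2} + 21 \left(0 + 4 \sqrt{6}\right) = 2 i \sqrt{2} + 21 \cdot 4 \sqrt{6} = 2 i \sqrt{2} + 84 \sqrt{6} = 84 \sqrt{6} + 2 i \sqrt{2}$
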